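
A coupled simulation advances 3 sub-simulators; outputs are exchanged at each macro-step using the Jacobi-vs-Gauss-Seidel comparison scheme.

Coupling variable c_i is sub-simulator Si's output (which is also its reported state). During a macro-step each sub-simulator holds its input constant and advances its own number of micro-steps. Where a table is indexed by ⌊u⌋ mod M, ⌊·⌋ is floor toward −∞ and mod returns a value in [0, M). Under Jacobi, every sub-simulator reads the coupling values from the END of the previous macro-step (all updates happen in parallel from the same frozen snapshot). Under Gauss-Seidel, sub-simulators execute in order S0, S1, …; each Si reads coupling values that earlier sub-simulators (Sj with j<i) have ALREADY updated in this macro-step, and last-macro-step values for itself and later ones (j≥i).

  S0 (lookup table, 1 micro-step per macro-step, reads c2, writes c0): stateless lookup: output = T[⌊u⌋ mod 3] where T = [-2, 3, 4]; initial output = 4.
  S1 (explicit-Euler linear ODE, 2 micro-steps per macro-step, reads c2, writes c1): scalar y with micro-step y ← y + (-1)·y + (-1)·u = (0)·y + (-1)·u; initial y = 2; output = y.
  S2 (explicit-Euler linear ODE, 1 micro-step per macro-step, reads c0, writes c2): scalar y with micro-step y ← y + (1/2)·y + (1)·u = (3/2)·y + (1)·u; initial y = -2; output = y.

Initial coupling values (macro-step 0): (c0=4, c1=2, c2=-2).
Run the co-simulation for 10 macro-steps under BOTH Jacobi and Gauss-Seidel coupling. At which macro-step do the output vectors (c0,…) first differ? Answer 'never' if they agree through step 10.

[Jacobi] macro 1: S0 reads c2=-2 → after 1×micro: 3; S1 reads c2=-2 → after 2×micro: 2; S2 reads c0=4 → after 1×micro: 1 ⇒ (c0=3, c1=2, c2=1)
[Jacobi] macro 2: S0 reads c2=1 → after 1×micro: 3; S1 reads c2=1 → after 2×micro: -1; S2 reads c0=3 → after 1×micro: 9/2 ⇒ (c0=3, c1=-1, c2=9/2)
[Jacobi] macro 3: S0 reads c2=9/2 → after 1×micro: 3; S1 reads c2=9/2 → after 2×micro: -9/2; S2 reads c0=3 → after 1×micro: 39/4 ⇒ (c0=3, c1=-9/2, c2=39/4)
[Jacobi] macro 4: S0 reads c2=39/4 → after 1×micro: -2; S1 reads c2=39/4 → after 2×micro: -39/4; S2 reads c0=3 → after 1×micro: 141/8 ⇒ (c0=-2, c1=-39/4, c2=141/8)
[Jacobi] macro 5: S0 reads c2=141/8 → after 1×micro: 4; S1 reads c2=141/8 → after 2×micro: -141/8; S2 reads c0=-2 → after 1×micro: 391/16 ⇒ (c0=4, c1=-141/8, c2=391/16)
[Jacobi] macro 6: S0 reads c2=391/16 → after 1×micro: -2; S1 reads c2=391/16 → after 2×micro: -391/16; S2 reads c0=4 → after 1×micro: 1301/32 ⇒ (c0=-2, c1=-391/16, c2=1301/32)
[Jacobi] macro 7: S0 reads c2=1301/32 → after 1×micro: 3; S1 reads c2=1301/32 → after 2×micro: -1301/32; S2 reads c0=-2 → after 1×micro: 3775/64 ⇒ (c0=3, c1=-1301/32, c2=3775/64)
[Jacobi] macro 8: S0 reads c2=3775/64 → after 1×micro: 3; S1 reads c2=3775/64 → after 2×micro: -3775/64; S2 reads c0=3 → after 1×micro: 11709/128 ⇒ (c0=3, c1=-3775/64, c2=11709/128)
[Jacobi] macro 9: S0 reads c2=11709/128 → after 1×micro: 3; S1 reads c2=11709/128 → after 2×micro: -11709/128; S2 reads c0=3 → after 1×micro: 35895/256 ⇒ (c0=3, c1=-11709/128, c2=35895/256)
[Jacobi] macro 10: S0 reads c2=35895/256 → after 1×micro: 4; S1 reads c2=35895/256 → after 2×micro: -35895/256; S2 reads c0=3 → after 1×micro: 109221/512 ⇒ (c0=4, c1=-35895/256, c2=109221/512)
[Gauss-Seidel] macro 1: S0 reads c2=-2 → after 1×micro: 3; S1 reads c2=-2 → after 2×micro: 2; S2 reads c0=3 → after 1×micro: 0 ⇒ (c0=3, c1=2, c2=0)
[Gauss-Seidel] macro 2: S0 reads c2=0 → after 1×micro: -2; S1 reads c2=0 → after 2×micro: 0; S2 reads c0=-2 → after 1×micro: -2 ⇒ (c0=-2, c1=0, c2=-2)
[Gauss-Seidel] macro 3: S0 reads c2=-2 → after 1×micro: 3; S1 reads c2=-2 → after 2×micro: 2; S2 reads c0=3 → after 1×micro: 0 ⇒ (c0=3, c1=2, c2=0)
[Gauss-Seidel] macro 4: S0 reads c2=0 → after 1×micro: -2; S1 reads c2=0 → after 2×micro: 0; S2 reads c0=-2 → after 1×micro: -2 ⇒ (c0=-2, c1=0, c2=-2)
[Gauss-Seidel] macro 5: S0 reads c2=-2 → after 1×micro: 3; S1 reads c2=-2 → after 2×micro: 2; S2 reads c0=3 → after 1×micro: 0 ⇒ (c0=3, c1=2, c2=0)
[Gauss-Seidel] macro 6: S0 reads c2=0 → after 1×micro: -2; S1 reads c2=0 → after 2×micro: 0; S2 reads c0=-2 → after 1×micro: -2 ⇒ (c0=-2, c1=0, c2=-2)
[Gauss-Seidel] macro 7: S0 reads c2=-2 → after 1×micro: 3; S1 reads c2=-2 → after 2×micro: 2; S2 reads c0=3 → after 1×micro: 0 ⇒ (c0=3, c1=2, c2=0)
[Gauss-Seidel] macro 8: S0 reads c2=0 → after 1×micro: -2; S1 reads c2=0 → after 2×micro: 0; S2 reads c0=-2 → after 1×micro: -2 ⇒ (c0=-2, c1=0, c2=-2)
[Gauss-Seidel] macro 9: S0 reads c2=-2 → after 1×micro: 3; S1 reads c2=-2 → after 2×micro: 2; S2 reads c0=3 → after 1×micro: 0 ⇒ (c0=3, c1=2, c2=0)
[Gauss-Seidel] macro 10: S0 reads c2=0 → after 1×micro: -2; S1 reads c2=0 → after 2×micro: 0; S2 reads c0=-2 → after 1×micro: -2 ⇒ (c0=-2, c1=0, c2=-2)

first divergence at macro-step: 1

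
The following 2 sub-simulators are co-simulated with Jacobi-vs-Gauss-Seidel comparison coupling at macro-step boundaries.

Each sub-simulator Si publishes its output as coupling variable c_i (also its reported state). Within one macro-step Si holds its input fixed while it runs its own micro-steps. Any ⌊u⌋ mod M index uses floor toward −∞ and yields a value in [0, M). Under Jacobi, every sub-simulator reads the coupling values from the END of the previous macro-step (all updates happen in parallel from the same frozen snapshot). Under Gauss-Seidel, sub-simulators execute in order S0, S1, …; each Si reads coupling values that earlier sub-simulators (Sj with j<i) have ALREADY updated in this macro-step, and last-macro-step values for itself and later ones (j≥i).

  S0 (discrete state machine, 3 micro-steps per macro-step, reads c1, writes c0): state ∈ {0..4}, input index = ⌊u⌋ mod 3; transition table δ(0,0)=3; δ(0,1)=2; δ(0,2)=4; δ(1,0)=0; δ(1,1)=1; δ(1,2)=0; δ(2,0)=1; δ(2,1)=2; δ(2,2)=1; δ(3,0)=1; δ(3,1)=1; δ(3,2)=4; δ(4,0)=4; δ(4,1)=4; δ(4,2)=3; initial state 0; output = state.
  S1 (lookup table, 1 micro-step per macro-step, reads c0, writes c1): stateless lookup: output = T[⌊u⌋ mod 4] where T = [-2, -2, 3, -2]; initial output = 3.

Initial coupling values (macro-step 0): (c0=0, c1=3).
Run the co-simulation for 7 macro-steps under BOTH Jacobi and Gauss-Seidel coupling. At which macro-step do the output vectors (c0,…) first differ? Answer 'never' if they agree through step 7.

[Jacobi] macro 1: S0 reads c1=3 → after 3×micro: 0; S1 reads c0=0 → after 1×micro: -2 ⇒ (c0=0, c1=-2)
[Jacobi] macro 2: S0 reads c1=-2 → after 3×micro: 2; S1 reads c0=0 → after 1×micro: -2 ⇒ (c0=2, c1=-2)
[Jacobi] macro 3: S0 reads c1=-2 → after 3×micro: 2; S1 reads c0=2 → after 1×micro: 3 ⇒ (c0=2, c1=3)
[Jacobi] macro 4: S0 reads c1=3 → after 3×micro: 3; S1 reads c0=2 → after 1×micro: 3 ⇒ (c0=3, c1=3)
[Jacobi] macro 5: S0 reads c1=3 → after 3×micro: 3; S1 reads c0=3 → after 1×micro: -2 ⇒ (c0=3, c1=-2)
[Jacobi] macro 6: S0 reads c1=-2 → after 3×micro: 1; S1 reads c0=3 → after 1×micro: -2 ⇒ (c0=1, c1=-2)
[Jacobi] macro 7: S0 reads c1=-2 → after 3×micro: 1; S1 reads c0=1 → after 1×micro: -2 ⇒ (c0=1, c1=-2)
[Gauss-Seidel] macro 1: S0 reads c1=3 → after 3×micro: 0; S1 reads c0=0 → after 1×micro: -2 ⇒ (c0=0, c1=-2)
[Gauss-Seidel] macro 2: S0 reads c1=-2 → after 3×micro: 2; S1 reads c0=2 → after 1×micro: 3 ⇒ (c0=2, c1=3)
[Gauss-Seidel] macro 3: S0 reads c1=3 → after 3×micro: 3; S1 reads c0=3 → after 1×micro: -2 ⇒ (c0=3, c1=-2)
[Gauss-Seidel] macro 4: S0 reads c1=-2 → after 3×micro: 1; S1 reads c0=1 → after 1×micro: -2 ⇒ (c0=1, c1=-2)
[Gauss-Seidel] macro 5: S0 reads c1=-2 → after 3×micro: 1; S1 reads c0=1 → after 1×micro: -2 ⇒ (c0=1, c1=-2)
[Gauss-Seidel] macro 6: S0 reads c1=-2 → after 3×micro: 1; S1 reads c0=1 → after 1×micro: -2 ⇒ (c0=1, c1=-2)
[Gauss-Seidel] macro 7: S0 reads c1=-2 → after 3×micro: 1; S1 reads c0=1 → after 1×micro: -2 ⇒ (c0=1, c1=-2)

first divergence at macro-step: 2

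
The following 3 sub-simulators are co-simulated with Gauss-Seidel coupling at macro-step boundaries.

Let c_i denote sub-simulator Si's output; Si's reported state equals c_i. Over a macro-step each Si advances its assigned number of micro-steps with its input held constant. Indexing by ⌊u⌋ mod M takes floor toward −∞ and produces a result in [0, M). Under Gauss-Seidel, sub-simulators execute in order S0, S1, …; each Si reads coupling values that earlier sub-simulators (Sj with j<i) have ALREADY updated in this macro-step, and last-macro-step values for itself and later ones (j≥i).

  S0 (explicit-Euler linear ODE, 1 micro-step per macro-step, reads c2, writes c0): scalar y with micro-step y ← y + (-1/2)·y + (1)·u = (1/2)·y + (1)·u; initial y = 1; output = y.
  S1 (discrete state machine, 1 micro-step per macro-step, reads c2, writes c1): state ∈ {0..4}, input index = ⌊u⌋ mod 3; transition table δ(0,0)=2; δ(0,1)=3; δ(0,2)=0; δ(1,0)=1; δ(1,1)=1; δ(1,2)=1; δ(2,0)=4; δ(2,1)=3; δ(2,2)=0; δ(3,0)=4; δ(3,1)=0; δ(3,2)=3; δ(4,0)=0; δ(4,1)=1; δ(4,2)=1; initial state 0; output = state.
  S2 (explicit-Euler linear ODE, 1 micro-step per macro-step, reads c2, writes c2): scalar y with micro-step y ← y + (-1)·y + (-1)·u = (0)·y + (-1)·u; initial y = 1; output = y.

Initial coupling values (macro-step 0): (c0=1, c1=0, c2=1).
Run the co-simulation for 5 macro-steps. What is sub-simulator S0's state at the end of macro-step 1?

macro 1: S0 reads c2=1 → after 1×micro: 3/2; S1 reads c2=1 → after 1×micro: 3; S2 reads c2=1 → after 1×micro: -1 ⇒ (c0=3/2, c1=3, c2=-1)
macro 2: S0 reads c2=-1 → after 1×micro: -1/4; S1 reads c2=-1 → after 1×micro: 3; S2 reads c2=-1 → after 1×micro: 1 ⇒ (c0=-1/4, c1=3, c2=1)
macro 3: S0 reads c2=1 → after 1×micro: 7/8; S1 reads c2=1 → after 1×micro: 0; S2 reads c2=1 → after 1×micro: -1 ⇒ (c0=7/8, c1=0, c2=-1)
macro 4: S0 reads c2=-1 → after 1×micro: -9/16; S1 reads c2=-1 → after 1×micro: 0; S2 reads c2=-1 → after 1×micro: 1 ⇒ (c0=-9/16, c1=0, c2=1)
macro 5: S0 reads c2=1 → after 1×micro: 23/32; S1 reads c2=1 → after 1×micro: 3; S2 reads c2=1 → after 1×micro: -1 ⇒ (c0=23/32, c1=3, c2=-1)

S0 state at macro-step 1 = 3/2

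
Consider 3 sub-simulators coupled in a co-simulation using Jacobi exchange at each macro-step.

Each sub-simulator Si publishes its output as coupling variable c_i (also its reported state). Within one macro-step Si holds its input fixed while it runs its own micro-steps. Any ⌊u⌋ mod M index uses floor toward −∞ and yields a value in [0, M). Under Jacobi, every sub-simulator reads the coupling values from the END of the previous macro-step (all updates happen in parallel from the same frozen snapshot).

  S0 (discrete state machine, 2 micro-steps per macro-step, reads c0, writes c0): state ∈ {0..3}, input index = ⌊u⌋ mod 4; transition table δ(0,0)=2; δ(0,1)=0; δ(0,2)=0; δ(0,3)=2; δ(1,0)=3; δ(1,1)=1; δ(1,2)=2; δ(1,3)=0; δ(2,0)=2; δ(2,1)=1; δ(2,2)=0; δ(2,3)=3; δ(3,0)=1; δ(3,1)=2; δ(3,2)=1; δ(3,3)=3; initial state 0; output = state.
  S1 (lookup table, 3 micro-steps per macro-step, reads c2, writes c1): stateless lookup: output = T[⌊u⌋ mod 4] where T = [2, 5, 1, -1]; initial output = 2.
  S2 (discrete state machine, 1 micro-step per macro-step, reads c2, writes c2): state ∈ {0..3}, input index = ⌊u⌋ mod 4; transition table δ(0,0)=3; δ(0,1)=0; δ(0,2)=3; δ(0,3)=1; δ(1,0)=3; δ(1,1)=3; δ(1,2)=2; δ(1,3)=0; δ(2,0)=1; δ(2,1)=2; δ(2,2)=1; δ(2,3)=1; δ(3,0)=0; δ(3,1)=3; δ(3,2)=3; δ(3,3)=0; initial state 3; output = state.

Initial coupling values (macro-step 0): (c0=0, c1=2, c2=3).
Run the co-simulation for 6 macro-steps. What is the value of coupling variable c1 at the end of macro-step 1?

c1 at macro-step 1 = -1

macro 1: S0 reads c0=0 → after 2×micro: 2; S1 reads c2=3 → after 3×micro: -1; S2 reads c2=3 → after 1×micro: 0 ⇒ (c0=2, c1=-1, c2=0)
macro 2: S0 reads c0=2 → after 2×micro: 0; S1 reads c2=0 → after 3×micro: 2; S2 reads c2=0 → after 1×micro: 3 ⇒ (c0=0, c1=2, c2=3)
macro 3: S0 reads c0=0 → after 2×micro: 2; S1 reads c2=3 → after 3×micro: -1; S2 reads c2=3 → after 1×micro: 0 ⇒ (c0=2, c1=-1, c2=0)
macro 4: S0 reads c0=2 → after 2×micro: 0; S1 reads c2=0 → after 3×micro: 2; S2 reads c2=0 → after 1×micro: 3 ⇒ (c0=0, c1=2, c2=3)
macro 5: S0 reads c0=0 → after 2×micro: 2; S1 reads c2=3 → after 3×micro: -1; S2 reads c2=3 → after 1×micro: 0 ⇒ (c0=2, c1=-1, c2=0)
macro 6: S0 reads c0=2 → after 2×micro: 0; S1 reads c2=0 → after 3×micro: 2; S2 reads c2=0 → after 1×micro: 3 ⇒ (c0=0, c1=2, c2=3)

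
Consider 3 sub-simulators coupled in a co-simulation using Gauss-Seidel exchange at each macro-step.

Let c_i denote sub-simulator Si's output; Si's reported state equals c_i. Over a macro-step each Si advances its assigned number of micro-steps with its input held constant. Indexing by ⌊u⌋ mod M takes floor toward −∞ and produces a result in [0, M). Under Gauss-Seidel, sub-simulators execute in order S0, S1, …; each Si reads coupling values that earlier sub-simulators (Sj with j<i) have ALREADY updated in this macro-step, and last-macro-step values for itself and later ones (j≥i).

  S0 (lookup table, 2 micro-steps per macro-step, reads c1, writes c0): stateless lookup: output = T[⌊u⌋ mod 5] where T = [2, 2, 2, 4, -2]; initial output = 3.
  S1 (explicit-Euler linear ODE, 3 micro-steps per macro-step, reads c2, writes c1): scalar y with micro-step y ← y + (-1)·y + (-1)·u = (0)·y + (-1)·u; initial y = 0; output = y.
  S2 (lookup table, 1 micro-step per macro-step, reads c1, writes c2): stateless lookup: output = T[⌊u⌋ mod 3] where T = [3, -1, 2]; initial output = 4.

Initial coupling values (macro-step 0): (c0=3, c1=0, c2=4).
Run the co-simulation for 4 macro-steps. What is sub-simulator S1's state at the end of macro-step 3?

macro 1: S0 reads c1=0 → after 2×micro: 2; S1 reads c2=4 → after 3×micro: -4; S2 reads c1=-4 → after 1×micro: 2 ⇒ (c0=2, c1=-4, c2=2)
macro 2: S0 reads c1=-4 → after 2×micro: 2; S1 reads c2=2 → after 3×micro: -2; S2 reads c1=-2 → after 1×micro: -1 ⇒ (c0=2, c1=-2, c2=-1)
macro 3: S0 reads c1=-2 → after 2×micro: 4; S1 reads c2=-1 → after 3×micro: 1; S2 reads c1=1 → after 1×micro: -1 ⇒ (c0=4, c1=1, c2=-1)
macro 4: S0 reads c1=1 → after 2×micro: 2; S1 reads c2=-1 → after 3×micro: 1; S2 reads c1=1 → after 1×micro: -1 ⇒ (c0=2, c1=1, c2=-1)

S1 state at macro-step 3 = 1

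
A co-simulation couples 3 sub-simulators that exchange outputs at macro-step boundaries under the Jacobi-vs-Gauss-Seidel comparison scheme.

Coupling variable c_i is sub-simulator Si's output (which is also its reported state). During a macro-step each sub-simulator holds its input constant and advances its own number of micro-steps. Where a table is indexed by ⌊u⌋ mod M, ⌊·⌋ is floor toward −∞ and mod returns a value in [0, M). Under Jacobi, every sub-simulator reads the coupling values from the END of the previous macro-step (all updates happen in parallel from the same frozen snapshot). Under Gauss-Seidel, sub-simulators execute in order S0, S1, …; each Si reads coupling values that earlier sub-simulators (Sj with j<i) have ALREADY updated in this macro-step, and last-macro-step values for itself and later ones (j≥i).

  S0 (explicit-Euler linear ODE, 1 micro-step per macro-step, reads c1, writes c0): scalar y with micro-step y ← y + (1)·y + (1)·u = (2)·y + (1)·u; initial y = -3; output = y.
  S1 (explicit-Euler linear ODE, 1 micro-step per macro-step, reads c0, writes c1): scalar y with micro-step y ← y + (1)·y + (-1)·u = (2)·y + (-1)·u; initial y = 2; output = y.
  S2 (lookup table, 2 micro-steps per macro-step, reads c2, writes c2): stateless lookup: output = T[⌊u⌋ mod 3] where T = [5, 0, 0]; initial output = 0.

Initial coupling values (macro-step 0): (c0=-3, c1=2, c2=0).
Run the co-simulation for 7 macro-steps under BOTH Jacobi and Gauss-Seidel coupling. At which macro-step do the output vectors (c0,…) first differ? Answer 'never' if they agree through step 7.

[Jacobi] macro 1: S0 reads c1=2 → after 1×micro: -4; S1 reads c0=-3 → after 1×micro: 7; S2 reads c2=0 → after 2×micro: 5 ⇒ (c0=-4, c1=7, c2=5)
[Jacobi] macro 2: S0 reads c1=7 → after 1×micro: -1; S1 reads c0=-4 → after 1×micro: 18; S2 reads c2=5 → after 2×micro: 0 ⇒ (c0=-1, c1=18, c2=0)
[Jacobi] macro 3: S0 reads c1=18 → after 1×micro: 16; S1 reads c0=-1 → after 1×micro: 37; S2 reads c2=0 → after 2×micro: 5 ⇒ (c0=16, c1=37, c2=5)
[Jacobi] macro 4: S0 reads c1=37 → after 1×micro: 69; S1 reads c0=16 → after 1×micro: 58; S2 reads c2=5 → after 2×micro: 0 ⇒ (c0=69, c1=58, c2=0)
[Jacobi] macro 5: S0 reads c1=58 → after 1×micro: 196; S1 reads c0=69 → after 1×micro: 47; S2 reads c2=0 → after 2×micro: 5 ⇒ (c0=196, c1=47, c2=5)
[Jacobi] macro 6: S0 reads c1=47 → after 1×micro: 439; S1 reads c0=196 → after 1×micro: -102; S2 reads c2=5 → after 2×micro: 0 ⇒ (c0=439, c1=-102, c2=0)
[Jacobi] macro 7: S0 reads c1=-102 → after 1×micro: 776; S1 reads c0=439 → after 1×micro: -643; S2 reads c2=0 → after 2×micro: 5 ⇒ (c0=776, c1=-643, c2=5)
[Gauss-Seidel] macro 1: S0 reads c1=2 → after 1×micro: -4; S1 reads c0=-4 → after 1×micro: 8; S2 reads c2=0 → after 2×micro: 5 ⇒ (c0=-4, c1=8, c2=5)
[Gauss-Seidel] macro 2: S0 reads c1=8 → after 1×micro: 0; S1 reads c0=0 → after 1×micro: 16; S2 reads c2=5 → after 2×micro: 0 ⇒ (c0=0, c1=16, c2=0)
[Gauss-Seidel] macro 3: S0 reads c1=16 → after 1×micro: 16; S1 reads c0=16 → after 1×micro: 16; S2 reads c2=0 → after 2×micro: 5 ⇒ (c0=16, c1=16, c2=5)
[Gauss-Seidel] macro 4: S0 reads c1=16 → after 1×micro: 48; S1 reads c0=48 → after 1×micro: -16; S2 reads c2=5 → after 2×micro: 0 ⇒ (c0=48, c1=-16, c2=0)
[Gauss-Seidel] macro 5: S0 reads c1=-16 → after 1×micro: 80; S1 reads c0=80 → after 1×micro: -112; S2 reads c2=0 → after 2×micro: 5 ⇒ (c0=80, c1=-112, c2=5)
[Gauss-Seidel] macro 6: S0 reads c1=-112 → after 1×micro: 48; S1 reads c0=48 → after 1×micro: -272; S2 reads c2=5 → after 2×micro: 0 ⇒ (c0=48, c1=-272, c2=0)
[Gauss-Seidel] macro 7: S0 reads c1=-272 → after 1×micro: -176; S1 reads c0=-176 → after 1×micro: -368; S2 reads c2=0 → after 2×micro: 5 ⇒ (c0=-176, c1=-368, c2=5)

first divergence at macro-step: 1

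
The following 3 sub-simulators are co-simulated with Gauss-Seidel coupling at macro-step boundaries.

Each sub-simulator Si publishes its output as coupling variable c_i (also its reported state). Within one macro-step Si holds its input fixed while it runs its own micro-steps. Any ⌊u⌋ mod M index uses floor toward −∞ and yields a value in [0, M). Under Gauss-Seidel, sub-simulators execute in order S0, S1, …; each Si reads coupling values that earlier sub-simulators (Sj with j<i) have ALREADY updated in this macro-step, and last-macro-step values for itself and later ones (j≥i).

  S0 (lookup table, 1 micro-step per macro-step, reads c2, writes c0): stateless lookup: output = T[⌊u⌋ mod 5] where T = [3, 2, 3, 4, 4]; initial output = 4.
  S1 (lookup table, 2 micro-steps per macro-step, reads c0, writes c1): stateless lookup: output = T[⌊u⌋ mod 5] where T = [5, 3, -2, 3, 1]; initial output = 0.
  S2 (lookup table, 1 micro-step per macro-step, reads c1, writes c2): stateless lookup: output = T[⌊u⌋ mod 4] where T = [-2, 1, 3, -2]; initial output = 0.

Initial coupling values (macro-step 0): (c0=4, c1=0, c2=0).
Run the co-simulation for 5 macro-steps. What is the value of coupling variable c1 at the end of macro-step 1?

macro 1: S0 reads c2=0 → after 1×micro: 3; S1 reads c0=3 → after 2×micro: 3; S2 reads c1=3 → after 1×micro: -2 ⇒ (c0=3, c1=3, c2=-2)
macro 2: S0 reads c2=-2 → after 1×micro: 4; S1 reads c0=4 → after 2×micro: 1; S2 reads c1=1 → after 1×micro: 1 ⇒ (c0=4, c1=1, c2=1)
macro 3: S0 reads c2=1 → after 1×micro: 2; S1 reads c0=2 → after 2×micro: -2; S2 reads c1=-2 → after 1×micro: 3 ⇒ (c0=2, c1=-2, c2=3)
macro 4: S0 reads c2=3 → after 1×micro: 4; S1 reads c0=4 → after 2×micro: 1; S2 reads c1=1 → after 1×micro: 1 ⇒ (c0=4, c1=1, c2=1)
macro 5: S0 reads c2=1 → after 1×micro: 2; S1 reads c0=2 → after 2×micro: -2; S2 reads c1=-2 → after 1×micro: 3 ⇒ (c0=2, c1=-2, c2=3)

c1 at macro-step 1 = 3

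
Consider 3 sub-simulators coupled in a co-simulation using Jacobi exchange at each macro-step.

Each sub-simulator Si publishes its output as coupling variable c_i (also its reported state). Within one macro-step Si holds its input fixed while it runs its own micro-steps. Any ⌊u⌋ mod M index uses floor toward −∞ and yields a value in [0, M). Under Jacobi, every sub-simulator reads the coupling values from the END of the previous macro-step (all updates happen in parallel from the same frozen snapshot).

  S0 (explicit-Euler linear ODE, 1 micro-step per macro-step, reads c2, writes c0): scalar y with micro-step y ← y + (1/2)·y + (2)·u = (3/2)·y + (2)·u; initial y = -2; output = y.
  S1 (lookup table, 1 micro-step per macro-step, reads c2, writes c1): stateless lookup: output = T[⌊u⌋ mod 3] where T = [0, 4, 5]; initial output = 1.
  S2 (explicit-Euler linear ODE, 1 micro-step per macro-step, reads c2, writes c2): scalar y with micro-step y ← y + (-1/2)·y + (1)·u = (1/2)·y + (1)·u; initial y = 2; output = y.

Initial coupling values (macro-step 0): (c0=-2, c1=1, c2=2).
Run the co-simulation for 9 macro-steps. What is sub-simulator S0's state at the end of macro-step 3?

S0 state at macro-step 3 = 81/4

macro 1: S0 reads c2=2 → after 1×micro: 1; S1 reads c2=2 → after 1×micro: 5; S2 reads c2=2 → after 1×micro: 3 ⇒ (c0=1, c1=5, c2=3)
macro 2: S0 reads c2=3 → after 1×micro: 15/2; S1 reads c2=3 → after 1×micro: 0; S2 reads c2=3 → after 1×micro: 9/2 ⇒ (c0=15/2, c1=0, c2=9/2)
macro 3: S0 reads c2=9/2 → after 1×micro: 81/4; S1 reads c2=9/2 → after 1×micro: 4; S2 reads c2=9/2 → after 1×micro: 27/4 ⇒ (c0=81/4, c1=4, c2=27/4)
macro 4: S0 reads c2=27/4 → after 1×micro: 351/8; S1 reads c2=27/4 → after 1×micro: 0; S2 reads c2=27/4 → after 1×micro: 81/8 ⇒ (c0=351/8, c1=0, c2=81/8)
macro 5: S0 reads c2=81/8 → after 1×micro: 1377/16; S1 reads c2=81/8 → after 1×micro: 4; S2 reads c2=81/8 → after 1×micro: 243/16 ⇒ (c0=1377/16, c1=4, c2=243/16)
macro 6: S0 reads c2=243/16 → after 1×micro: 5103/32; S1 reads c2=243/16 → after 1×micro: 0; S2 reads c2=243/16 → after 1×micro: 729/32 ⇒ (c0=5103/32, c1=0, c2=729/32)
macro 7: S0 reads c2=729/32 → after 1×micro: 18225/64; S1 reads c2=729/32 → after 1×micro: 4; S2 reads c2=729/32 → after 1×micro: 2187/64 ⇒ (c0=18225/64, c1=4, c2=2187/64)
macro 8: S0 reads c2=2187/64 → after 1×micro: 63423/128; S1 reads c2=2187/64 → after 1×micro: 4; S2 reads c2=2187/64 → after 1×micro: 6561/128 ⇒ (c0=63423/128, c1=4, c2=6561/128)
macro 9: S0 reads c2=6561/128 → after 1×micro: 216513/256; S1 reads c2=6561/128 → after 1×micro: 0; S2 reads c2=6561/128 → after 1×micro: 19683/256 ⇒ (c0=216513/256, c1=0, c2=19683/256)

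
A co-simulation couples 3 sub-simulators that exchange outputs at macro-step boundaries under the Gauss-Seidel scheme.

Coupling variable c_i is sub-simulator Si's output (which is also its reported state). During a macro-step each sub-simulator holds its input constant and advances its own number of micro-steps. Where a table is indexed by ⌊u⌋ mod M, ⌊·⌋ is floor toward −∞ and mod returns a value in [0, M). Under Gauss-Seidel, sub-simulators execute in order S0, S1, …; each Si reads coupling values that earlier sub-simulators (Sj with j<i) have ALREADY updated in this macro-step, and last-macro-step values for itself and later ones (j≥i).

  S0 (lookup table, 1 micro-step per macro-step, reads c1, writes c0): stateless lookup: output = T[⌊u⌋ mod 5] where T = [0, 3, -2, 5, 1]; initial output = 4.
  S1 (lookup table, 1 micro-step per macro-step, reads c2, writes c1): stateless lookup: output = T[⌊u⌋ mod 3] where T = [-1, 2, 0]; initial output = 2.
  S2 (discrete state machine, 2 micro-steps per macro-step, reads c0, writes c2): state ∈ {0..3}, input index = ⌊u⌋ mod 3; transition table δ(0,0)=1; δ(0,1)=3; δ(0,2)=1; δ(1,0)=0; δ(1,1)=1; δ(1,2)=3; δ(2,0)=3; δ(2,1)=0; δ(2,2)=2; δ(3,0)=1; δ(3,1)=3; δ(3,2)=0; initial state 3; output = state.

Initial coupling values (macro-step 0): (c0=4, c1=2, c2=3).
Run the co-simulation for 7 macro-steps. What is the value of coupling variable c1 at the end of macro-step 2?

c1 at macro-step 2 = -1

macro 1: S0 reads c1=2 → after 1×micro: -2; S1 reads c2=3 → after 1×micro: -1; S2 reads c0=-2 → after 2×micro: 3 ⇒ (c0=-2, c1=-1, c2=3)
macro 2: S0 reads c1=-1 → after 1×micro: 1; S1 reads c2=3 → after 1×micro: -1; S2 reads c0=1 → after 2×micro: 3 ⇒ (c0=1, c1=-1, c2=3)
macro 3: S0 reads c1=-1 → after 1×micro: 1; S1 reads c2=3 → after 1×micro: -1; S2 reads c0=1 → after 2×micro: 3 ⇒ (c0=1, c1=-1, c2=3)
macro 4: S0 reads c1=-1 → after 1×micro: 1; S1 reads c2=3 → after 1×micro: -1; S2 reads c0=1 → after 2×micro: 3 ⇒ (c0=1, c1=-1, c2=3)
macro 5: S0 reads c1=-1 → after 1×micro: 1; S1 reads c2=3 → after 1×micro: -1; S2 reads c0=1 → after 2×micro: 3 ⇒ (c0=1, c1=-1, c2=3)
macro 6: S0 reads c1=-1 → after 1×micro: 1; S1 reads c2=3 → after 1×micro: -1; S2 reads c0=1 → after 2×micro: 3 ⇒ (c0=1, c1=-1, c2=3)
macro 7: S0 reads c1=-1 → after 1×micro: 1; S1 reads c2=3 → after 1×micro: -1; S2 reads c0=1 → after 2×micro: 3 ⇒ (c0=1, c1=-1, c2=3)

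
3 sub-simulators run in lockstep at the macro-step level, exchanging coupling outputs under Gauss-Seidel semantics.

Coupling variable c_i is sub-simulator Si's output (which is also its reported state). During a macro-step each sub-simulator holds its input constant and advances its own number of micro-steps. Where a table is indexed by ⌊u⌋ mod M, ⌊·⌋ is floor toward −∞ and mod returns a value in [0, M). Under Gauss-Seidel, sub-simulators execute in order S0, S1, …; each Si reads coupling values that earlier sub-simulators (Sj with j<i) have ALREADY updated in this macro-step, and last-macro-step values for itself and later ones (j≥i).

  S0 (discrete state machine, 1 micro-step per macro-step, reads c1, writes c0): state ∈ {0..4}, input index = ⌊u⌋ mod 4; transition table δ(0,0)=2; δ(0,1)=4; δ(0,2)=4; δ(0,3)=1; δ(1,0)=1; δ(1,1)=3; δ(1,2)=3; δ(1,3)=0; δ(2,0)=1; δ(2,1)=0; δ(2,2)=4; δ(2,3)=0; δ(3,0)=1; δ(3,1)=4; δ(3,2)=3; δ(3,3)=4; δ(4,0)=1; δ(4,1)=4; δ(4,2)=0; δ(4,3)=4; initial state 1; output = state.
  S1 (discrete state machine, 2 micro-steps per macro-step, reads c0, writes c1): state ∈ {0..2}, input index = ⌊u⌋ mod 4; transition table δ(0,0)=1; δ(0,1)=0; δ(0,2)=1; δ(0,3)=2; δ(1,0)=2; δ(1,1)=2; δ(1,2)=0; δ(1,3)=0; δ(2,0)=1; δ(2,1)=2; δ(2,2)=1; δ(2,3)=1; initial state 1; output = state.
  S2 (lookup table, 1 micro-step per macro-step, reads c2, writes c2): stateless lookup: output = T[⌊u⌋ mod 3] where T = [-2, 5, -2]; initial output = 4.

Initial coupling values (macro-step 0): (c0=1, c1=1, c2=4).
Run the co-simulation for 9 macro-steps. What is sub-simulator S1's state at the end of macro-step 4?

S1 state at macro-step 4 = 0

macro 1: S0 reads c1=1 → after 1×micro: 3; S1 reads c0=3 → after 2×micro: 2; S2 reads c2=4 → after 1×micro: 5 ⇒ (c0=3, c1=2, c2=5)
macro 2: S0 reads c1=2 → after 1×micro: 3; S1 reads c0=3 → after 2×micro: 0; S2 reads c2=5 → after 1×micro: -2 ⇒ (c0=3, c1=0, c2=-2)
macro 3: S0 reads c1=0 → after 1×micro: 1; S1 reads c0=1 → after 2×micro: 0; S2 reads c2=-2 → after 1×micro: 5 ⇒ (c0=1, c1=0, c2=5)
macro 4: S0 reads c1=0 → after 1×micro: 1; S1 reads c0=1 → after 2×micro: 0; S2 reads c2=5 → after 1×micro: -2 ⇒ (c0=1, c1=0, c2=-2)
macro 5: S0 reads c1=0 → after 1×micro: 1; S1 reads c0=1 → after 2×micro: 0; S2 reads c2=-2 → after 1×micro: 5 ⇒ (c0=1, c1=0, c2=5)
macro 6: S0 reads c1=0 → after 1×micro: 1; S1 reads c0=1 → after 2×micro: 0; S2 reads c2=5 → after 1×micro: -2 ⇒ (c0=1, c1=0, c2=-2)
macro 7: S0 reads c1=0 → after 1×micro: 1; S1 reads c0=1 → after 2×micro: 0; S2 reads c2=-2 → after 1×micro: 5 ⇒ (c0=1, c1=0, c2=5)
macro 8: S0 reads c1=0 → after 1×micro: 1; S1 reads c0=1 → after 2×micro: 0; S2 reads c2=5 → after 1×micro: -2 ⇒ (c0=1, c1=0, c2=-2)
macro 9: S0 reads c1=0 → after 1×micro: 1; S1 reads c0=1 → after 2×micro: 0; S2 reads c2=-2 → after 1×micro: 5 ⇒ (c0=1, c1=0, c2=5)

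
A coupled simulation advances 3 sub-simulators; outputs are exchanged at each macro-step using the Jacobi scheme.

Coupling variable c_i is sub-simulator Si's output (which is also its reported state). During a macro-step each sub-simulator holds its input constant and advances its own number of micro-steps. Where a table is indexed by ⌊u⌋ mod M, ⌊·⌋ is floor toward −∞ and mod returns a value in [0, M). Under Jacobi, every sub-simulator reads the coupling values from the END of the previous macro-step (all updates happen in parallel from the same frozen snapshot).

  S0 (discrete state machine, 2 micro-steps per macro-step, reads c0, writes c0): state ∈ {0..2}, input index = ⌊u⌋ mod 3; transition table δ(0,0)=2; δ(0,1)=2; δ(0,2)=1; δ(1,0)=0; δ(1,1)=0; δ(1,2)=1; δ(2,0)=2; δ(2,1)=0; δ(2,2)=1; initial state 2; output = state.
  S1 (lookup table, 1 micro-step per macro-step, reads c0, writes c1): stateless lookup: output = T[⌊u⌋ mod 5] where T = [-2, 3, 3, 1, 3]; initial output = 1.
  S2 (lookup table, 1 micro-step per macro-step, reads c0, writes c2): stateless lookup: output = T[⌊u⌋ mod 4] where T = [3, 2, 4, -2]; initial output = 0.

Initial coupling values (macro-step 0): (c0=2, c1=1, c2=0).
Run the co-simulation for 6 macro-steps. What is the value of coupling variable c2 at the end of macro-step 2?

c2 at macro-step 2 = 2

macro 1: S0 reads c0=2 → after 2×micro: 1; S1 reads c0=2 → after 1×micro: 3; S2 reads c0=2 → after 1×micro: 4 ⇒ (c0=1, c1=3, c2=4)
macro 2: S0 reads c0=1 → after 2×micro: 2; S1 reads c0=1 → after 1×micro: 3; S2 reads c0=1 → after 1×micro: 2 ⇒ (c0=2, c1=3, c2=2)
macro 3: S0 reads c0=2 → after 2×micro: 1; S1 reads c0=2 → after 1×micro: 3; S2 reads c0=2 → after 1×micro: 4 ⇒ (c0=1, c1=3, c2=4)
macro 4: S0 reads c0=1 → after 2×micro: 2; S1 reads c0=1 → after 1×micro: 3; S2 reads c0=1 → after 1×micro: 2 ⇒ (c0=2, c1=3, c2=2)
macro 5: S0 reads c0=2 → after 2×micro: 1; S1 reads c0=2 → after 1×micro: 3; S2 reads c0=2 → after 1×micro: 4 ⇒ (c0=1, c1=3, c2=4)
macro 6: S0 reads c0=1 → after 2×micro: 2; S1 reads c0=1 → after 1×micro: 3; S2 reads c0=1 → after 1×micro: 2 ⇒ (c0=2, c1=3, c2=2)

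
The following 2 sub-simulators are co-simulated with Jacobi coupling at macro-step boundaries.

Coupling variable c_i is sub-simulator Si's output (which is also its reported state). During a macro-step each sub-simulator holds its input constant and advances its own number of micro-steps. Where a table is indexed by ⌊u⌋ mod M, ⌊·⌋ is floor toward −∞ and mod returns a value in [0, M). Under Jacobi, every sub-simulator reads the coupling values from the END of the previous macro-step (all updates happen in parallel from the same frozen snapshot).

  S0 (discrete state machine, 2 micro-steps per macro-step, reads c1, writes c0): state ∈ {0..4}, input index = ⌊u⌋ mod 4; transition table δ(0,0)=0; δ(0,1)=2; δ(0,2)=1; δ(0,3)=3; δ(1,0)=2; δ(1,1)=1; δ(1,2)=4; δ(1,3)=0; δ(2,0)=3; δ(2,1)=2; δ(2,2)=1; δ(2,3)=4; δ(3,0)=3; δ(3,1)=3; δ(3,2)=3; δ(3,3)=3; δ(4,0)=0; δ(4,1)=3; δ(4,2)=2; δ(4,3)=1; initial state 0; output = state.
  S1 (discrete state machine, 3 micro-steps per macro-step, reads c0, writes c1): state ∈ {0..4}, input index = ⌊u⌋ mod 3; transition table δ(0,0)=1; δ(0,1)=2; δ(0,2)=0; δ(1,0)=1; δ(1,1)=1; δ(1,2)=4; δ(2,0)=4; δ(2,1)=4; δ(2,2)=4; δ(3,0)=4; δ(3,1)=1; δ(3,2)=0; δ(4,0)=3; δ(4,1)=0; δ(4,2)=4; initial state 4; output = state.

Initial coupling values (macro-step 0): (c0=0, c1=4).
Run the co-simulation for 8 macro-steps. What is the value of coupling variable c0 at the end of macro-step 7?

c0 at macro-step 7 = 3

macro 1: S0 reads c1=4 → after 2×micro: 0; S1 reads c0=0 → after 3×micro: 3 ⇒ (c0=0, c1=3)
macro 2: S0 reads c1=3 → after 2×micro: 3; S1 reads c0=0 → after 3×micro: 4 ⇒ (c0=3, c1=4)
macro 3: S0 reads c1=4 → after 2×micro: 3; S1 reads c0=3 → after 3×micro: 3 ⇒ (c0=3, c1=3)
macro 4: S0 reads c1=3 → after 2×micro: 3; S1 reads c0=3 → after 3×micro: 4 ⇒ (c0=3, c1=4)
macro 5: S0 reads c1=4 → after 2×micro: 3; S1 reads c0=3 → after 3×micro: 3 ⇒ (c0=3, c1=3)
macro 6: S0 reads c1=3 → after 2×micro: 3; S1 reads c0=3 → after 3×micro: 4 ⇒ (c0=3, c1=4)
macro 7: S0 reads c1=4 → after 2×micro: 3; S1 reads c0=3 → after 3×micro: 3 ⇒ (c0=3, c1=3)
macro 8: S0 reads c1=3 → after 2×micro: 3; S1 reads c0=3 → after 3×micro: 4 ⇒ (c0=3, c1=4)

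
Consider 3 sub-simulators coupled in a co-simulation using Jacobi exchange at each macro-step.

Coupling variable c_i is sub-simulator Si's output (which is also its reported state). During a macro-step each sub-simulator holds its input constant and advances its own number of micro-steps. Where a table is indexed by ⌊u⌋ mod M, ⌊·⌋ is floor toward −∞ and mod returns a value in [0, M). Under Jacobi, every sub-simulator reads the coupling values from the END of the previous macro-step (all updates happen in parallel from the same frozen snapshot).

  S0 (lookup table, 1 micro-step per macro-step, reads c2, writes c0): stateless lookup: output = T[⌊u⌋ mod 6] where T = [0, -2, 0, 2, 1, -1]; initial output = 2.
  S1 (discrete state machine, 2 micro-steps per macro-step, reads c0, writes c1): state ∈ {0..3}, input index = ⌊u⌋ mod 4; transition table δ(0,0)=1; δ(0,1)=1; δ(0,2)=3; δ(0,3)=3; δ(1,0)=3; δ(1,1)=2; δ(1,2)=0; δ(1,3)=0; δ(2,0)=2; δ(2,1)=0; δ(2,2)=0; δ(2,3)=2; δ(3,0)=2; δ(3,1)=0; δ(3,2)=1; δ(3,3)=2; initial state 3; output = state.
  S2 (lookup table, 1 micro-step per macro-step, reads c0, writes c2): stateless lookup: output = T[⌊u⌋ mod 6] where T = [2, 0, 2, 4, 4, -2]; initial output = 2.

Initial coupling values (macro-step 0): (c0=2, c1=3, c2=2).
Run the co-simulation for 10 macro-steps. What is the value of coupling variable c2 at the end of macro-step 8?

c2 at macro-step 8 = 2

macro 1: S0 reads c2=2 → after 1×micro: 0; S1 reads c0=2 → after 2×micro: 0; S2 reads c0=2 → after 1×micro: 2 ⇒ (c0=0, c1=0, c2=2)
macro 2: S0 reads c2=2 → after 1×micro: 0; S1 reads c0=0 → after 2×micro: 3; S2 reads c0=0 → after 1×micro: 2 ⇒ (c0=0, c1=3, c2=2)
macro 3: S0 reads c2=2 → after 1×micro: 0; S1 reads c0=0 → after 2×micro: 2; S2 reads c0=0 → after 1×micro: 2 ⇒ (c0=0, c1=2, c2=2)
macro 4: S0 reads c2=2 → after 1×micro: 0; S1 reads c0=0 → after 2×micro: 2; S2 reads c0=0 → after 1×micro: 2 ⇒ (c0=0, c1=2, c2=2)
macro 5: S0 reads c2=2 → after 1×micro: 0; S1 reads c0=0 → after 2×micro: 2; S2 reads c0=0 → after 1×micro: 2 ⇒ (c0=0, c1=2, c2=2)
macro 6: S0 reads c2=2 → after 1×micro: 0; S1 reads c0=0 → after 2×micro: 2; S2 reads c0=0 → after 1×micro: 2 ⇒ (c0=0, c1=2, c2=2)
macro 7: S0 reads c2=2 → after 1×micro: 0; S1 reads c0=0 → after 2×micro: 2; S2 reads c0=0 → after 1×micro: 2 ⇒ (c0=0, c1=2, c2=2)
macro 8: S0 reads c2=2 → after 1×micro: 0; S1 reads c0=0 → after 2×micro: 2; S2 reads c0=0 → after 1×micro: 2 ⇒ (c0=0, c1=2, c2=2)
macro 9: S0 reads c2=2 → after 1×micro: 0; S1 reads c0=0 → after 2×micro: 2; S2 reads c0=0 → after 1×micro: 2 ⇒ (c0=0, c1=2, c2=2)
macro 10: S0 reads c2=2 → after 1×micro: 0; S1 reads c0=0 → after 2×micro: 2; S2 reads c0=0 → after 1×micro: 2 ⇒ (c0=0, c1=2, c2=2)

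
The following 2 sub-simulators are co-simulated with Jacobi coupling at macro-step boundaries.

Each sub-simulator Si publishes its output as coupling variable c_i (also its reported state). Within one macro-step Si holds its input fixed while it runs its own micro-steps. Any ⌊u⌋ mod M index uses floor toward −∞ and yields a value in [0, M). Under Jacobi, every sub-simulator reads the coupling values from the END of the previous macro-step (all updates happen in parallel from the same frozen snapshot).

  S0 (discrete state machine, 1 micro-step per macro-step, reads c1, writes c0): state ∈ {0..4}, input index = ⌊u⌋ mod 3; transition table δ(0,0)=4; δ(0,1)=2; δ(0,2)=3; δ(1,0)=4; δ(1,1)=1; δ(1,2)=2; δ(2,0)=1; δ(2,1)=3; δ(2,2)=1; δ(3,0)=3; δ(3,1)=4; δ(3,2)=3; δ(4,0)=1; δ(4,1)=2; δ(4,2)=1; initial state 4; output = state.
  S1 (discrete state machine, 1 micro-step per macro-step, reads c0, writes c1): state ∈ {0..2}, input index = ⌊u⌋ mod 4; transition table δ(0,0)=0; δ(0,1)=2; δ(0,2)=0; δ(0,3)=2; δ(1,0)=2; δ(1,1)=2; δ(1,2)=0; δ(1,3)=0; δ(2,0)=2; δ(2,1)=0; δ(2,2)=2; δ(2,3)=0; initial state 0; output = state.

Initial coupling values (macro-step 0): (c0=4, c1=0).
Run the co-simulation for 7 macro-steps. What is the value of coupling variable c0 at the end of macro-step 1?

macro 1: S0 reads c1=0 → after 1×micro: 1; S1 reads c0=4 → after 1×micro: 0 ⇒ (c0=1, c1=0)
macro 2: S0 reads c1=0 → after 1×micro: 4; S1 reads c0=1 → after 1×micro: 2 ⇒ (c0=4, c1=2)
macro 3: S0 reads c1=2 → after 1×micro: 1; S1 reads c0=4 → after 1×micro: 2 ⇒ (c0=1, c1=2)
macro 4: S0 reads c1=2 → after 1×micro: 2; S1 reads c0=1 → after 1×micro: 0 ⇒ (c0=2, c1=0)
macro 5: S0 reads c1=0 → after 1×micro: 1; S1 reads c0=2 → after 1×micro: 0 ⇒ (c0=1, c1=0)
macro 6: S0 reads c1=0 → after 1×micro: 4; S1 reads c0=1 → after 1×micro: 2 ⇒ (c0=4, c1=2)
macro 7: S0 reads c1=2 → after 1×micro: 1; S1 reads c0=4 → after 1×micro: 2 ⇒ (c0=1, c1=2)

c0 at macro-step 1 = 1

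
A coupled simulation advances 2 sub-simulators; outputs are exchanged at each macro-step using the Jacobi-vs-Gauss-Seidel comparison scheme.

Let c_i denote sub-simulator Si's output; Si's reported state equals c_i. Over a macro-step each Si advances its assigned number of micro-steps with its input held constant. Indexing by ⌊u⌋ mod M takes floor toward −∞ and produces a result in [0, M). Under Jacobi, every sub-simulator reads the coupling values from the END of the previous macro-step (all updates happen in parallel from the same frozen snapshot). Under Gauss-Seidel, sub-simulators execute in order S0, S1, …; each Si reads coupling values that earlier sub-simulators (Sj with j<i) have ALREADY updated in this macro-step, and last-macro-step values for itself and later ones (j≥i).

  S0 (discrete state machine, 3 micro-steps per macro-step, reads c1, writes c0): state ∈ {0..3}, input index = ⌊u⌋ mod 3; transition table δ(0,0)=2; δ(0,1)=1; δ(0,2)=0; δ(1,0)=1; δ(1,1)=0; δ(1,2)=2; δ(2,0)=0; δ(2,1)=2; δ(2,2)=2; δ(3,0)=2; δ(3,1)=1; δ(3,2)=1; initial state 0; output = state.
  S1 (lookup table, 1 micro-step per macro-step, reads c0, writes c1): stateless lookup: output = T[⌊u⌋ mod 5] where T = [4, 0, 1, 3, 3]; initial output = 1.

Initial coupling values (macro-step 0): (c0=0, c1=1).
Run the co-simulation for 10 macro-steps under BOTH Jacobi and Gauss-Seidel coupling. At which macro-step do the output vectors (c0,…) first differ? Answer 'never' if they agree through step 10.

[Jacobi] macro 1: S0 reads c1=1 → after 3×micro: 1; S1 reads c0=0 → after 1×micro: 4 ⇒ (c0=1, c1=4)
[Jacobi] macro 2: S0 reads c1=4 → after 3×micro: 0; S1 reads c0=1 → after 1×micro: 0 ⇒ (c0=0, c1=0)
[Jacobi] macro 3: S0 reads c1=0 → after 3×micro: 2; S1 reads c0=0 → after 1×micro: 4 ⇒ (c0=2, c1=4)
[Jacobi] macro 4: S0 reads c1=4 → after 3×micro: 2; S1 reads c0=2 → after 1×micro: 1 ⇒ (c0=2, c1=1)
[Jacobi] macro 5: S0 reads c1=1 → after 3×micro: 2; S1 reads c0=2 → after 1×micro: 1 ⇒ (c0=2, c1=1)
[Jacobi] macro 6: S0 reads c1=1 → after 3×micro: 2; S1 reads c0=2 → after 1×micro: 1 ⇒ (c0=2, c1=1)
[Jacobi] macro 7: S0 reads c1=1 → after 3×micro: 2; S1 reads c0=2 → after 1×micro: 1 ⇒ (c0=2, c1=1)
[Jacobi] macro 8: S0 reads c1=1 → after 3×micro: 2; S1 reads c0=2 → after 1×micro: 1 ⇒ (c0=2, c1=1)
[Jacobi] macro 9: S0 reads c1=1 → after 3×micro: 2; S1 reads c0=2 → after 1×micro: 1 ⇒ (c0=2, c1=1)
[Jacobi] macro 10: S0 reads c1=1 → after 3×micro: 2; S1 reads c0=2 → after 1×micro: 1 ⇒ (c0=2, c1=1)
[Gauss-Seidel] macro 1: S0 reads c1=1 → after 3×micro: 1; S1 reads c0=1 → after 1×micro: 0 ⇒ (c0=1, c1=0)
[Gauss-Seidel] macro 2: S0 reads c1=0 → after 3×micro: 1; S1 reads c0=1 → after 1×micro: 0 ⇒ (c0=1, c1=0)
[Gauss-Seidel] macro 3: S0 reads c1=0 → after 3×micro: 1; S1 reads c0=1 → after 1×micro: 0 ⇒ (c0=1, c1=0)
[Gauss-Seidel] macro 4: S0 reads c1=0 → after 3×micro: 1; S1 reads c0=1 → after 1×micro: 0 ⇒ (c0=1, c1=0)
[Gauss-Seidel] macro 5: S0 reads c1=0 → after 3×micro: 1; S1 reads c0=1 → after 1×micro: 0 ⇒ (c0=1, c1=0)
[Gauss-Seidel] macro 6: S0 reads c1=0 → after 3×micro: 1; S1 reads c0=1 → after 1×micro: 0 ⇒ (c0=1, c1=0)
[Gauss-Seidel] macro 7: S0 reads c1=0 → after 3×micro: 1; S1 reads c0=1 → after 1×micro: 0 ⇒ (c0=1, c1=0)
[Gauss-Seidel] macro 8: S0 reads c1=0 → after 3×micro: 1; S1 reads c0=1 → after 1×micro: 0 ⇒ (c0=1, c1=0)
[Gauss-Seidel] macro 9: S0 reads c1=0 → after 3×micro: 1; S1 reads c0=1 → after 1×micro: 0 ⇒ (c0=1, c1=0)
[Gauss-Seidel] macro 10: S0 reads c1=0 → after 3×micro: 1; S1 reads c0=1 → after 1×micro: 0 ⇒ (c0=1, c1=0)

first divergence at macro-step: 1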